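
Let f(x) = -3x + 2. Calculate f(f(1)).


f(1) = -1
f(-1) = 5

5


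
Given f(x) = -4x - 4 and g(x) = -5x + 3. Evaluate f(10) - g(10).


3


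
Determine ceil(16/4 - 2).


16/4 = 4
4 - 2 = 2
ceil(2) = 2

2


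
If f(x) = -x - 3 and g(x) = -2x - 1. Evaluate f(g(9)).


g(9) = -19
f(-19) = 16

16


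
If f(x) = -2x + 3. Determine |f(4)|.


f(4) = -5
|-5| = 5

5


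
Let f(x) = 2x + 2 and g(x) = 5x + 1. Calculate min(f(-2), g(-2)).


f(-2) = -2
g(-2) = -9
min = -9

-9


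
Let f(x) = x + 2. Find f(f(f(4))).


f(4) = 6
f(6) = 8
f(8) = 10

10


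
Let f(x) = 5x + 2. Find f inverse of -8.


Solve 5x + 2 = -8
x = (-8 - 2) / 5 = -2

-2


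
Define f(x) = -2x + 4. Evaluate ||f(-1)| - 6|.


0


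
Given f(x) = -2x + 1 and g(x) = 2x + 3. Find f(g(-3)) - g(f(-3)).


f(g(-3)) = 7
g(f(-3)) = 17
Difference = -10

-10


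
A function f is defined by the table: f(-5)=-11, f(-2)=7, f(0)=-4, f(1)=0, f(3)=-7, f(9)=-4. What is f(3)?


Reading from the table at x = 3

-7


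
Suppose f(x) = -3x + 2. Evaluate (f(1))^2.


1


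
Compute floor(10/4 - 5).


10/4 = 2.5
2.5 - 5 = -2.5
floor(-2.5) = -3

-3


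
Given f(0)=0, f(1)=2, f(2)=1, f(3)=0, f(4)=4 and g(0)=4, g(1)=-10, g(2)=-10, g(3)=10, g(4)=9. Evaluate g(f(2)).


-10


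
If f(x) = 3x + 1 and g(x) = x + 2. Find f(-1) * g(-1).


-2


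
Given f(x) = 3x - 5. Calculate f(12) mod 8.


f(12) = 31
31 mod 8 = 7

7


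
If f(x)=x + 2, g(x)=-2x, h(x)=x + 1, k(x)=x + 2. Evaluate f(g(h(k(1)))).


k(1) = 3
h(3) = 4
g(4) = -8
f(-8) = -6

-6


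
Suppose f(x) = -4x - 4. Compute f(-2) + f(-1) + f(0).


f(-2) = 4
f(-1) = 0
f(0) = -4
Sum = 0

0


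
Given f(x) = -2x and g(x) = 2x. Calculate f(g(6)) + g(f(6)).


f(g(6)) = -24
g(f(6)) = -24
Sum = -48

-48


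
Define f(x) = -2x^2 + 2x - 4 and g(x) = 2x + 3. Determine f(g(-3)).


g(-3) = -3
f(-3) = (-2)*(-3)^2 + 2*(-3) - 4 = -28

-28


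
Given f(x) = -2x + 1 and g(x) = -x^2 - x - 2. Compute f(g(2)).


17


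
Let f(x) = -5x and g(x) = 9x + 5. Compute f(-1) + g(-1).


1


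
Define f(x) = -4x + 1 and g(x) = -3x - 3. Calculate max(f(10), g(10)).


f(10) = -39
g(10) = -33
max = -33

-33


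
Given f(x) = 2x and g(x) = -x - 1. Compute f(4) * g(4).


f(4) = 8
g(4) = -5
Product = -40

-40


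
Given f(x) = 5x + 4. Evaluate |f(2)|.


f(2) = 14
|14| = 14

14


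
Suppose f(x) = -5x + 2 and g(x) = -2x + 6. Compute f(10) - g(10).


f(10) = -48
g(10) = -14
Difference = -34

-34


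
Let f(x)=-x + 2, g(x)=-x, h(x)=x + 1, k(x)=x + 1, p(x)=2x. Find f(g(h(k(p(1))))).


p(1) = 2
k(2) = 3
h(3) = 4
g(4) = -4
f(-4) = 6

6


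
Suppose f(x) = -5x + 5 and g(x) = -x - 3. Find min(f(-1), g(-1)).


f(-1) = 10
g(-1) = -2
min = -2

-2


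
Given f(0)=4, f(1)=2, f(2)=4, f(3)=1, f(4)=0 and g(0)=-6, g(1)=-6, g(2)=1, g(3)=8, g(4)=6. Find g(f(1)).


1


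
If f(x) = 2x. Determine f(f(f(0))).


f(0) = 0
f(0) = 0
f(0) = 0

0


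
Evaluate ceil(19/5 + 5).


19/5 = 3.8
3.8 + 5 = 8.8
ceil(8.8) = 9

9


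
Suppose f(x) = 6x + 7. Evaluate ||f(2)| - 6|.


f(2) = 19
|19| = 19
|19 - 6| = 13

13


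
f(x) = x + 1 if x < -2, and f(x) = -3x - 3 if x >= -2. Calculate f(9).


9 satisfies x >= -2
f(9) = -30

-30


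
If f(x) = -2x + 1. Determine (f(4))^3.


f(4) = -7
(-7)^3 = -343

-343


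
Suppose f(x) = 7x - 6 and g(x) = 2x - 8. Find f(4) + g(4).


f(4) = 22
g(4) = 0
Sum = 22

22


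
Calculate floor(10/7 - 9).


10/7 = 1.4286
1.4286 - 9 = -7.5714
floor(-7.5714) = -8

-8


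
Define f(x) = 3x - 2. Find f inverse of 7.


Solve 3x - 2 = 7
x = (7 + 2) / 3 = 3

3


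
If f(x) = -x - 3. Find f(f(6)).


f(6) = -9
f(-9) = 6

6


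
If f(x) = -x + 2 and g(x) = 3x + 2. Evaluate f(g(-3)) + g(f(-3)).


f(g(-3)) = 9
g(f(-3)) = 17
Sum = 26

26


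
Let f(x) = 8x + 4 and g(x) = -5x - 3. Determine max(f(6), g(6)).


f(6) = 52
g(6) = -33
max = 52

52


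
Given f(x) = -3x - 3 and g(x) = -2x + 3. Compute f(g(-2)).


g(-2) = 7
f(7) = -24

-24


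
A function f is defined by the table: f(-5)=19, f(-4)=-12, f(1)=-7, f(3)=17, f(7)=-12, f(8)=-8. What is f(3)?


Reading from the table at x = 3

17


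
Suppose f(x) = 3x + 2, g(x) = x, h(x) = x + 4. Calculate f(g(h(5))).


h(5) = 9
g(9) = 9
f(9) = 29

29


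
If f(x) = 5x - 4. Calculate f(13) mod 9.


f(13) = 61
61 mod 9 = 7

7


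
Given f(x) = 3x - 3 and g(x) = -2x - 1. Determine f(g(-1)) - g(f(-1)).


f(g(-1)) = 0
g(f(-1)) = 11
Difference = -11

-11


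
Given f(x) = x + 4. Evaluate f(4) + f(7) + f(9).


f(4) = 8
f(7) = 11
f(9) = 13
Sum = 32

32


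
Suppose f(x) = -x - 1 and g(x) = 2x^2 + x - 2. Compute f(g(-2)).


-5


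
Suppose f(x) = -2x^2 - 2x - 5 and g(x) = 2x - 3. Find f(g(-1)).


g(-1) = -5
f(-5) = (-2)*(-5)^2 - 2*(-5) - 5 = -45

-45


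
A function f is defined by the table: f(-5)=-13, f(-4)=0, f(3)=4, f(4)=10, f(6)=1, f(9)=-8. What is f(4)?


Reading from the table at x = 4

10


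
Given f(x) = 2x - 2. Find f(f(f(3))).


f(3) = 4
f(4) = 6
f(6) = 10

10


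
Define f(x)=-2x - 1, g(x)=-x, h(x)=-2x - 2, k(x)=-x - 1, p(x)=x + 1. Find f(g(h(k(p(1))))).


p(1) = 2
k(2) = -3
h(-3) = 4
g(4) = -4
f(-4) = 7

7


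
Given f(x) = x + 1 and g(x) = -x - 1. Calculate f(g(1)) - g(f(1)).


2


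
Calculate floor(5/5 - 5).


5/5 = 1
1 - 5 = -4
floor(-4) = -4

-4


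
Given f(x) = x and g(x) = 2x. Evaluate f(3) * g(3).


f(3) = 3
g(3) = 6
Product = 18

18


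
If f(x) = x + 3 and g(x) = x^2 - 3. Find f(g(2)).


g(2) = 1
f(1) = 4

4


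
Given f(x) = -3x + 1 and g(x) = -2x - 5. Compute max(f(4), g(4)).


f(4) = -11
g(4) = -13
max = -11

-11


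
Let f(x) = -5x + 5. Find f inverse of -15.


4


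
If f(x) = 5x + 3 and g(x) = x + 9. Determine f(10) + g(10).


f(10) = 53
g(10) = 19
Sum = 72

72


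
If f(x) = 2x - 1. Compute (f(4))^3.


f(4) = 7
(7)^3 = 343

343


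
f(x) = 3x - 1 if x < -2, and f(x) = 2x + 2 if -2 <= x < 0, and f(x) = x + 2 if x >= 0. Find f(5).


5 satisfies x >= 0
f(5) = 7

7


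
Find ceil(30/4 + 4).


12


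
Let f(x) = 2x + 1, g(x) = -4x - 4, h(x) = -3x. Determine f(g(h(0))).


h(0) = 0
g(0) = -4
f(-4) = -7

-7


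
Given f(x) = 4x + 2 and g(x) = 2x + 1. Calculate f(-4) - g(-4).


f(-4) = -14
g(-4) = -7
Difference = -7

-7


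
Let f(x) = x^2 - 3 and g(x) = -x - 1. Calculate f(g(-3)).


g(-3) = 2
f(2) = 1*(2)^2 - 3 = 1

1


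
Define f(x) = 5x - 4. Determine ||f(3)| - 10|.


f(3) = 11
|11| = 11
|11 - 10| = 1

1


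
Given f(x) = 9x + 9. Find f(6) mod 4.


f(6) = 63
63 mod 4 = 3

3


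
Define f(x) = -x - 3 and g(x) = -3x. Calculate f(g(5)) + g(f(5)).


f(g(5)) = 12
g(f(5)) = 24
Sum = 36

36


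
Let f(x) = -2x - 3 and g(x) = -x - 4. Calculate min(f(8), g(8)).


f(8) = -19
g(8) = -12
min = -19

-19


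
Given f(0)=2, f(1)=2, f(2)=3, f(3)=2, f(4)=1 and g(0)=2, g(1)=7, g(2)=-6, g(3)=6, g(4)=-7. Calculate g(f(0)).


f(0) = 2
g(2) = -6

-6


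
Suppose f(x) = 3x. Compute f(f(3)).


f(3) = 9
f(9) = 27

27


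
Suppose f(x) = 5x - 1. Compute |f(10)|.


f(10) = 49
|49| = 49

49


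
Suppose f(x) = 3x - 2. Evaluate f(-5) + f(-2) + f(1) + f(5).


f(-5) = -17
f(-2) = -8
f(1) = 1
f(5) = 13
Sum = -11

-11


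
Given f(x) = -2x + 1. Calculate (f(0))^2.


f(0) = 1
(1)^2 = 1

1


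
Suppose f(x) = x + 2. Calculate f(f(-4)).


f(-4) = -2
f(-2) = 0

0


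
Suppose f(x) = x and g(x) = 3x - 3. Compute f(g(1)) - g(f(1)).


f(g(1)) = 0
g(f(1)) = 0
Difference = 0

0


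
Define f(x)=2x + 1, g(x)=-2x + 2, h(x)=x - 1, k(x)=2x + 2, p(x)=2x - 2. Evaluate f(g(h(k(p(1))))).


1


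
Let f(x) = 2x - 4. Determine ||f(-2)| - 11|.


f(-2) = -8
|-8| = 8
|8 - 11| = 3

3


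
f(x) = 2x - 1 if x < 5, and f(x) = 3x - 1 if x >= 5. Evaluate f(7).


7 satisfies x >= 5
f(7) = 20

20


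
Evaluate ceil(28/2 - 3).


28/2 = 14
14 - 3 = 11
ceil(11) = 11

11


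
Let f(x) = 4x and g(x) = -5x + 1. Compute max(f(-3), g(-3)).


f(-3) = -12
g(-3) = 16
max = 16

16


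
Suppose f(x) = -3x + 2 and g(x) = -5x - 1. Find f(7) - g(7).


f(7) = -19
g(7) = -36
Difference = 17

17


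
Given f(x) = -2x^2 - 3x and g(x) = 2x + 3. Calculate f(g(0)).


g(0) = 3
f(3) = (-2)*(3)^2 - 3*(3) = -27

-27


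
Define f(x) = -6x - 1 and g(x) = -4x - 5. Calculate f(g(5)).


149


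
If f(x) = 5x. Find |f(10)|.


50


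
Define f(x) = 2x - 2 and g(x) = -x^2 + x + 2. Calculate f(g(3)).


-10


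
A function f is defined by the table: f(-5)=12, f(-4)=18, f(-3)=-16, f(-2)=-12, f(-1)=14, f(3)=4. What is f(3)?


4


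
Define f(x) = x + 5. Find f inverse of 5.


Solve x + 5 = 5
x = (5 - 5) / 1 = 0

0


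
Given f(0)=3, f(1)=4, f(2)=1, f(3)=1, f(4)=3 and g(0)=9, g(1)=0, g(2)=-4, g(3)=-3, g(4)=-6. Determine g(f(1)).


f(1) = 4
g(4) = -6

-6


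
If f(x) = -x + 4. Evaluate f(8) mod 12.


f(8) = -4
-4 mod 12 = 8

8


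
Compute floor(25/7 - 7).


25/7 = 3.5714
3.5714 - 7 = -3.4286
floor(-3.4286) = -4

-4


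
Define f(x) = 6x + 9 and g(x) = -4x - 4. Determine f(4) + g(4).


f(4) = 33
g(4) = -20
Sum = 13

13


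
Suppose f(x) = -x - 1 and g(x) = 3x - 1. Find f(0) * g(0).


f(0) = -1
g(0) = -1
Product = 1

1


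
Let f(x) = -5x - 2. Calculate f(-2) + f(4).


f(-2) = 8
f(4) = -22
Sum = -14

-14


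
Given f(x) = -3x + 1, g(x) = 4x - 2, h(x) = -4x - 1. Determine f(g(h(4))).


h(4) = -17
g(-17) = -70
f(-70) = 211

211


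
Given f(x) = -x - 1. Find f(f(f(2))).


-3


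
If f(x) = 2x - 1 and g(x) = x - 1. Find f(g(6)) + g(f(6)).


f(g(6)) = 9
g(f(6)) = 10
Sum = 19

19


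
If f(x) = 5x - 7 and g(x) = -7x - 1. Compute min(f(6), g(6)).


f(6) = 23
g(6) = -43
min = -43

-43


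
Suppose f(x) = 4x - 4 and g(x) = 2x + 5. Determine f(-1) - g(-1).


f(-1) = -8
g(-1) = 3
Difference = -11

-11


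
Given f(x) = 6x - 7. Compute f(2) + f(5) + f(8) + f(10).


f(2) = 5
f(5) = 23
f(8) = 41
f(10) = 53
Sum = 122

122


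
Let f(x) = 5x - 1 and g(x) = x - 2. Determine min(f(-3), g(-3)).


f(-3) = -16
g(-3) = -5
min = -16

-16


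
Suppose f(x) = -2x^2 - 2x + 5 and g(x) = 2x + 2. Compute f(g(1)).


g(1) = 4
f(4) = (-2)*(4)^2 - 2*(4) + 5 = -35

-35


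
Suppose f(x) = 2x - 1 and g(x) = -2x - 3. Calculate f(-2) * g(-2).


f(-2) = -5
g(-2) = 1
Product = -5

-5


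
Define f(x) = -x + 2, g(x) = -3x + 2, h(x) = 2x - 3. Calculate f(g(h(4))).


h(4) = 5
g(5) = -13
f(-13) = 15

15


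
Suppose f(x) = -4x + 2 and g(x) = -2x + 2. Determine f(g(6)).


g(6) = -10
f(-10) = 42

42


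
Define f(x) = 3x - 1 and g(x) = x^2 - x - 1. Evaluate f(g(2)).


g(2) = 1
f(1) = 2

2


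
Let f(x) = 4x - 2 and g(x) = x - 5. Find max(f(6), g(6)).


22


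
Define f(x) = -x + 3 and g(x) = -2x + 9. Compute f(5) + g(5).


-3


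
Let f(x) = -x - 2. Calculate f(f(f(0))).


f(0) = -2
f(-2) = 0
f(0) = -2

-2


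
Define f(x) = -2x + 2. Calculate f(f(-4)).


f(-4) = 10
f(10) = -18

-18


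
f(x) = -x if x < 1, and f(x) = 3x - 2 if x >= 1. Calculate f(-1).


1


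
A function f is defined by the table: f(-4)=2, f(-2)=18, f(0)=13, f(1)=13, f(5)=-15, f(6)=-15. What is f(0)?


Reading from the table at x = 0

13


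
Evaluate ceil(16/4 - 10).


16/4 = 4
4 - 10 = -6
ceil(-6) = -6

-6


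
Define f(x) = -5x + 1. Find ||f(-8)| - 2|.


f(-8) = 41
|41| = 41
|41 - 2| = 39

39


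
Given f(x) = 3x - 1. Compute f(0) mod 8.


7


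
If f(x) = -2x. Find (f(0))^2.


f(0) = 0
(0)^2 = 0

0


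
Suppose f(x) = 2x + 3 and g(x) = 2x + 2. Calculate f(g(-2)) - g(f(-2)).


-1


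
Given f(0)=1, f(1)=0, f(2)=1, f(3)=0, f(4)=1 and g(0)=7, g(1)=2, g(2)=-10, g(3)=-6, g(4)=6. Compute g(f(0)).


f(0) = 1
g(1) = 2

2


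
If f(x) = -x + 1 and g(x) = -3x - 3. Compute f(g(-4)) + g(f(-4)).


-26


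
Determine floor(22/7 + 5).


22/7 = 3.1429
3.1429 + 5 = 8.1429
floor(8.1429) = 8

8


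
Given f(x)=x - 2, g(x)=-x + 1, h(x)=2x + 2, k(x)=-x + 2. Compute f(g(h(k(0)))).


-7


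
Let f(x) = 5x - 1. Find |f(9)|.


f(9) = 44
|44| = 44

44


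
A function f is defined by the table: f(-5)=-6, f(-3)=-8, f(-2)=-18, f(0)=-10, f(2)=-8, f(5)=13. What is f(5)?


Reading from the table at x = 5

13


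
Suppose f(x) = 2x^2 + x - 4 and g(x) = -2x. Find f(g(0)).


g(0) = 0
f(0) = 2*(0)^2 + 1*(0) - 4 = -4

-4


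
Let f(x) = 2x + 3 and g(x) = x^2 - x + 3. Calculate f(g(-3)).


33


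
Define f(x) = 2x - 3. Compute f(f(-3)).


f(-3) = -9
f(-9) = -21

-21


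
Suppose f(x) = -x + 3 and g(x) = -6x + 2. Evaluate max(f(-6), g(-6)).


f(-6) = 9
g(-6) = 38
max = 38

38


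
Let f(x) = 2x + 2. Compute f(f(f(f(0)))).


f(0) = 2
f(2) = 6
f(6) = 14
f(14) = 30

30


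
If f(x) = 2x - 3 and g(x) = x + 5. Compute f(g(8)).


g(8) = 13
f(13) = 23

23


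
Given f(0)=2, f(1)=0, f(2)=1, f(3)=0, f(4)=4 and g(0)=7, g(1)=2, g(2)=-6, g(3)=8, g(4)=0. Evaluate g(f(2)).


f(2) = 1
g(1) = 2

2


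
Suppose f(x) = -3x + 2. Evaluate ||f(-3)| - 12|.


f(-3) = 11
|11| = 11
|11 - 12| = 1

1


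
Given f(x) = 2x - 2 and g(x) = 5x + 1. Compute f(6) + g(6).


f(6) = 10
g(6) = 31
Sum = 41

41


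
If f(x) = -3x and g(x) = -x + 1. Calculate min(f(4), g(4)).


f(4) = -12
g(4) = -3
min = -12

-12


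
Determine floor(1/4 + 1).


1/4 = 0.25
0.25 + 1 = 1.25
floor(1.25) = 1

1


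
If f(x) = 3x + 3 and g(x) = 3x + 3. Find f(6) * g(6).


441


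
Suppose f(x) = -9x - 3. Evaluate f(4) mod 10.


f(4) = -39
-39 mod 10 = 1

1


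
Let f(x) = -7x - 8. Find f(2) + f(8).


f(2) = -22
f(8) = -64
Sum = -86

-86


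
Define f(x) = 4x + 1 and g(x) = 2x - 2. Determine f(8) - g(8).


f(8) = 33
g(8) = 14
Difference = 19

19


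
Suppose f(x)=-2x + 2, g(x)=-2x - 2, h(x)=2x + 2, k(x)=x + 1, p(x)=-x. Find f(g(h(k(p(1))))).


p(1) = -1
k(-1) = 0
h(0) = 2
g(2) = -6
f(-6) = 14

14


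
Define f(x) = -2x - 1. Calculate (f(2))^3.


f(2) = -5
(-5)^3 = -125

-125


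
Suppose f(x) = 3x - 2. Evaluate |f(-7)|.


f(-7) = -23
|-23| = 23

23


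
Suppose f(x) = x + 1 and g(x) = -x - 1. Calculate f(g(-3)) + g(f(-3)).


4


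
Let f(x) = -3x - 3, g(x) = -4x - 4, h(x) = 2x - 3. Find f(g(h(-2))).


h(-2) = -7
g(-7) = 24
f(24) = -75

-75


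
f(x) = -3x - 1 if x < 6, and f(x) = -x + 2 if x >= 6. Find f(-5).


-5 satisfies x < 6
f(-5) = 14

14


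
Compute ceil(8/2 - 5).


-1


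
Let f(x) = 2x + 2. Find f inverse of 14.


Solve 2x + 2 = 14
x = (14 - 2) / 2 = 6

6


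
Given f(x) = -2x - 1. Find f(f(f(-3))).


f(-3) = 5
f(5) = -11
f(-11) = 21

21


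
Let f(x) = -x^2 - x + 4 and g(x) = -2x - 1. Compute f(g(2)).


g(2) = -5
f(-5) = (-1)*(-5)^2 - 1*(-5) + 4 = -16

-16


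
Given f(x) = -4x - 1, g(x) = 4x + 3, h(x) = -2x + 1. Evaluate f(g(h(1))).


3


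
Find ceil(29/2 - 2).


29/2 = 14.5
14.5 - 2 = 12.5
ceil(12.5) = 13

13


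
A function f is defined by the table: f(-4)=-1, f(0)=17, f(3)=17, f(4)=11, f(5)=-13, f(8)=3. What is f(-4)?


Reading from the table at x = -4

-1


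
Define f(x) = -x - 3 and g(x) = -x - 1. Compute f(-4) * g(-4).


f(-4) = 1
g(-4) = 3
Product = 3

3


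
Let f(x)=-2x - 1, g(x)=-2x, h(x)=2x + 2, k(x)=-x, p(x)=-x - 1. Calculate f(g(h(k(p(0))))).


p(0) = -1
k(-1) = 1
h(1) = 4
g(4) = -8
f(-8) = 15

15


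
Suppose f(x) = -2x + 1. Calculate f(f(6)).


f(6) = -11
f(-11) = 23

23


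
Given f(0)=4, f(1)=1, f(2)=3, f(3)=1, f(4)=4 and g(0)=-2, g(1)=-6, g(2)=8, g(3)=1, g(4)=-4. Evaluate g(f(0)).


-4


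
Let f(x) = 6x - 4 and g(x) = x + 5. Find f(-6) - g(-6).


f(-6) = -40
g(-6) = -1
Difference = -39

-39


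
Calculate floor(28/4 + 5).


28/4 = 7
7 + 5 = 12
floor(12) = 12

12


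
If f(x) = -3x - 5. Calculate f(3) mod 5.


f(3) = -14
-14 mod 5 = 1

1


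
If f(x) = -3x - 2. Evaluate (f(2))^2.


f(2) = -8
(-8)^2 = 64

64


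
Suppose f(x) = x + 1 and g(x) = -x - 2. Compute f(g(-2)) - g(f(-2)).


f(g(-2)) = 1
g(f(-2)) = -1
Difference = 2

2


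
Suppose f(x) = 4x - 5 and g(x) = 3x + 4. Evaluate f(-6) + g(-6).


f(-6) = -29
g(-6) = -14
Sum = -43

-43


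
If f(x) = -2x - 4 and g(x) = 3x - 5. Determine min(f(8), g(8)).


f(8) = -20
g(8) = 19
min = -20

-20


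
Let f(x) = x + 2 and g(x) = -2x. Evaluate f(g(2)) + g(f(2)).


f(g(2)) = -2
g(f(2)) = -8
Sum = -10

-10


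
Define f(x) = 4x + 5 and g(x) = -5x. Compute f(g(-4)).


g(-4) = 20
f(20) = 85

85


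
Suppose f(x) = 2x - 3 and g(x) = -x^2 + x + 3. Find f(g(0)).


g(0) = 3
f(3) = 3

3


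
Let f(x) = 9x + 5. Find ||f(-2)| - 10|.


f(-2) = -13
|-13| = 13
|13 - 10| = 3

3


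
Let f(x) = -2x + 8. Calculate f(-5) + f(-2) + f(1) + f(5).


f(-5) = 18
f(-2) = 12
f(1) = 6
f(5) = -2
Sum = 34

34


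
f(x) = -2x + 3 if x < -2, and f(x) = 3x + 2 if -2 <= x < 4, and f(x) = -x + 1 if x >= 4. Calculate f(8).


-7


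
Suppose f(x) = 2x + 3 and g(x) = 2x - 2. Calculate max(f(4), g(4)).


f(4) = 11
g(4) = 6
max = 11

11


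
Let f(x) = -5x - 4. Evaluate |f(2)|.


f(2) = -14
|-14| = 14

14


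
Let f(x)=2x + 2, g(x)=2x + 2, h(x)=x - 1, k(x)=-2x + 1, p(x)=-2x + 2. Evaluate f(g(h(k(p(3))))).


p(3) = -4
k(-4) = 9
h(9) = 8
g(8) = 18
f(18) = 38

38


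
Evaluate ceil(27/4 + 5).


27/4 = 6.75
6.75 + 5 = 11.75
ceil(11.75) = 12

12


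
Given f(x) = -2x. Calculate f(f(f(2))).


f(2) = -4
f(-4) = 8
f(8) = -16

-16


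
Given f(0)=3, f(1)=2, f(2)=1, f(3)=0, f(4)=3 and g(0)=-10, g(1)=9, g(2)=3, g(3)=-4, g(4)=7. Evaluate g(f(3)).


-10


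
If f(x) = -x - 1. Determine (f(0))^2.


f(0) = -1
(-1)^2 = 1

1


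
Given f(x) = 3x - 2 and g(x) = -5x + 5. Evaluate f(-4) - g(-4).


-39


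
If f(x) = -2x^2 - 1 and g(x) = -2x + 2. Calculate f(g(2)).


-9


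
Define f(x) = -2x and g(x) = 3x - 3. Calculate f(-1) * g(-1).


f(-1) = 2
g(-1) = -6
Product = -12

-12


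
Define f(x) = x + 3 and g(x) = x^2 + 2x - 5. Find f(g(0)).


-2


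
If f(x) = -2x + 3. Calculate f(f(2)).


5


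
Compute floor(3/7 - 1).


3/7 = 0.4286
0.4286 - 1 = -0.5714
floor(-0.5714) = -1

-1


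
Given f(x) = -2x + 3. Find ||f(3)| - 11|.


f(3) = -3
|-3| = 3
|3 - 11| = 8

8


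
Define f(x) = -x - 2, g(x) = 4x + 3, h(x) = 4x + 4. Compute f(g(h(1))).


h(1) = 8
g(8) = 35
f(35) = -37

-37


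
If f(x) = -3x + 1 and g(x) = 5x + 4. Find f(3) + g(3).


f(3) = -8
g(3) = 19
Sum = 11

11


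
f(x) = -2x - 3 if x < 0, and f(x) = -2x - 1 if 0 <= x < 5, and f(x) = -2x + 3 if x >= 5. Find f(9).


9 satisfies x >= 5
f(9) = -15

-15


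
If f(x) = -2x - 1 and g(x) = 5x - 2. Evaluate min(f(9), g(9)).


f(9) = -19
g(9) = 43
min = -19

-19


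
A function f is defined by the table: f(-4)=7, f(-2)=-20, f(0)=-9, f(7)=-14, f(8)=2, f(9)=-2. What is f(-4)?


7


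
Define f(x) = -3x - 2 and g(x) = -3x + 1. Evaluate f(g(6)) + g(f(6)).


110


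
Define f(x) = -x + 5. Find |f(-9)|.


f(-9) = 14
|14| = 14

14


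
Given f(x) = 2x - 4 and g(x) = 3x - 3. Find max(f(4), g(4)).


f(4) = 4
g(4) = 9
max = 9

9


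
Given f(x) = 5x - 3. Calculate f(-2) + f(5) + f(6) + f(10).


f(-2) = -13
f(5) = 22
f(6) = 27
f(10) = 47
Sum = 83

83


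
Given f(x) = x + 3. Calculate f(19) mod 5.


f(19) = 22
22 mod 5 = 2

2


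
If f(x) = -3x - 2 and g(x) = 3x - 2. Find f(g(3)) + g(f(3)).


-58


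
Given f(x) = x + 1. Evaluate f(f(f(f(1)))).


5


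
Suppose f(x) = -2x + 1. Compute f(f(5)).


f(5) = -9
f(-9) = 19

19


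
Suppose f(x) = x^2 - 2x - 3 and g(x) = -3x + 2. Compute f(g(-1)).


g(-1) = 5
f(5) = 1*(5)^2 - 2*(5) - 3 = 12

12


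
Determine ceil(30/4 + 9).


30/4 = 7.5
7.5 + 9 = 16.5
ceil(16.5) = 17

17


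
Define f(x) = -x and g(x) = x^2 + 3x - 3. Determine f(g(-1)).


g(-1) = -5
f(-5) = 5

5


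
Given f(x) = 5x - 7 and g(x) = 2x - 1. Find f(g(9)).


78


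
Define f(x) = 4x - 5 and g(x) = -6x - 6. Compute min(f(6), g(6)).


f(6) = 19
g(6) = -42
min = -42

-42


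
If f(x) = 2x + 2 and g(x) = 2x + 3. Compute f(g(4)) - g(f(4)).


1


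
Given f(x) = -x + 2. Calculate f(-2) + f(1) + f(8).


f(-2) = 4
f(1) = 1
f(8) = -6
Sum = -1

-1


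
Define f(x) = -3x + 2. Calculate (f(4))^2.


f(4) = -10
(-10)^2 = 100

100


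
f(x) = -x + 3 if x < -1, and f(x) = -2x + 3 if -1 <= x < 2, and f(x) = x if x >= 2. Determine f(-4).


-4 satisfies x < -1
f(-4) = 7

7


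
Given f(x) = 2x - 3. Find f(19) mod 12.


f(19) = 35
35 mod 12 = 11

11


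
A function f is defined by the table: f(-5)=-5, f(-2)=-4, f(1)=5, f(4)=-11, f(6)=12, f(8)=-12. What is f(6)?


Reading from the table at x = 6

12


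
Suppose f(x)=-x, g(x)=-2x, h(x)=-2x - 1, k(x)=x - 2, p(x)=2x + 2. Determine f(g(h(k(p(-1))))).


6


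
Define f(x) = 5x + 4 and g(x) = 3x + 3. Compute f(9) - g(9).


f(9) = 49
g(9) = 30
Difference = 19

19


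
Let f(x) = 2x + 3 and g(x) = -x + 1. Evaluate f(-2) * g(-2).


f(-2) = -1
g(-2) = 3
Product = -3

-3


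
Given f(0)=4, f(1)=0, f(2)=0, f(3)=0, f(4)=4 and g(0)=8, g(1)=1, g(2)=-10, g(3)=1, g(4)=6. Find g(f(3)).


f(3) = 0
g(0) = 8

8


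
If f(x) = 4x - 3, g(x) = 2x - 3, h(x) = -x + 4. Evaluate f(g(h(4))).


-15


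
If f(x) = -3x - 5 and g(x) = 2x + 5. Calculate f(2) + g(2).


f(2) = -11
g(2) = 9
Sum = -2

-2


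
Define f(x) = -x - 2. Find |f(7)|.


9


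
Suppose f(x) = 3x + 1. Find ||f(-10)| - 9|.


20


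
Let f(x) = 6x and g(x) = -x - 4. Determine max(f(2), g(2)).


f(2) = 12
g(2) = -6
max = 12

12


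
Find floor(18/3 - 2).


18/3 = 6
6 - 2 = 4
floor(4) = 4

4


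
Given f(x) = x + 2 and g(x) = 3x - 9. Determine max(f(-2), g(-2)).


f(-2) = 0
g(-2) = -15
max = 0

0


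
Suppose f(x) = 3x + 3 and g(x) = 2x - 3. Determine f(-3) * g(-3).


f(-3) = -6
g(-3) = -9
Product = 54

54


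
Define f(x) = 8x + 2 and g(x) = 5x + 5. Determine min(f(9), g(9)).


f(9) = 74
g(9) = 50
min = 50

50


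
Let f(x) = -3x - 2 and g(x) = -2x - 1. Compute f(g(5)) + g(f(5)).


f(g(5)) = 31
g(f(5)) = 33
Sum = 64

64


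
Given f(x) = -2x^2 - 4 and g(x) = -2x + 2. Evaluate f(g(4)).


g(4) = -6
f(-6) = (-2)*(-6)^2 - 4 = -76

-76


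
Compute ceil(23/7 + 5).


23/7 = 3.2857
3.2857 + 5 = 8.2857
ceil(8.2857) = 9

9


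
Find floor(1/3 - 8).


1/3 = 0.3333
0.3333 - 8 = -7.6667
floor(-7.6667) = -8

-8


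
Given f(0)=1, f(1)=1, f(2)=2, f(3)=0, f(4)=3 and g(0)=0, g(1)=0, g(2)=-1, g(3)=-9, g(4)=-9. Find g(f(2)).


f(2) = 2
g(2) = -1

-1


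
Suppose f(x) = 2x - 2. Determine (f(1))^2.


f(1) = 0
(0)^2 = 0

0


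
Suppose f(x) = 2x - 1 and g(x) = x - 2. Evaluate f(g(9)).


13


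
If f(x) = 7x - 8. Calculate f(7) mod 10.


f(7) = 41
41 mod 10 = 1

1


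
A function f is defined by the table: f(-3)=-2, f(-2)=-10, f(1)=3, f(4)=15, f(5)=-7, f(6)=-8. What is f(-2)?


Reading from the table at x = -2

-10


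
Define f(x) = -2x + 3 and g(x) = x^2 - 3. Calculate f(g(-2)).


1


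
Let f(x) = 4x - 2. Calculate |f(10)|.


f(10) = 38
|38| = 38

38


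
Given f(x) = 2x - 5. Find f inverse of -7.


Solve 2x - 5 = -7
x = (-7 + 5) / 2 = -1

-1


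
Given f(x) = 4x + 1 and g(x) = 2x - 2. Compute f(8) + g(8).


f(8) = 33
g(8) = 14
Sum = 47

47


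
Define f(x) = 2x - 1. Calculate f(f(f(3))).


f(3) = 5
f(5) = 9
f(9) = 17

17


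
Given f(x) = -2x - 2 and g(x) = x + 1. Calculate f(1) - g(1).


-6


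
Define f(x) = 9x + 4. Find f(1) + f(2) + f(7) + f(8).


f(1) = 13
f(2) = 22
f(7) = 67
f(8) = 76
Sum = 178

178


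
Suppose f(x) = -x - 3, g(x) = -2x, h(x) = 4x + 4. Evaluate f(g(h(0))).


h(0) = 4
g(4) = -8
f(-8) = 5

5


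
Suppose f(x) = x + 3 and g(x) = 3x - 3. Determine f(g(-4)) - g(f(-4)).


f(g(-4)) = -12
g(f(-4)) = -6
Difference = -6

-6


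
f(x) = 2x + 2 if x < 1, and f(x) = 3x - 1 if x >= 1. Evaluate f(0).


0 satisfies x < 1
f(0) = 2

2


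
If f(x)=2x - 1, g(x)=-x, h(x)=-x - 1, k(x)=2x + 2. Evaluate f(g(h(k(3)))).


k(3) = 8
h(8) = -9
g(-9) = 9
f(9) = 17

17


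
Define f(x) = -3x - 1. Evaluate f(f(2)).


f(2) = -7
f(-7) = 20

20


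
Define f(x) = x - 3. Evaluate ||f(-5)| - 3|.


f(-5) = -8
|-8| = 8
|8 - 3| = 5

5


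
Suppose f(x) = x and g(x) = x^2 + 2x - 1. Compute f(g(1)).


g(1) = 2
f(2) = 2

2


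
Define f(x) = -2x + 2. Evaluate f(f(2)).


f(2) = -2
f(-2) = 6

6


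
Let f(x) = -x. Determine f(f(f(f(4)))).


f(4) = -4
f(-4) = 4
f(4) = -4
f(-4) = 4

4


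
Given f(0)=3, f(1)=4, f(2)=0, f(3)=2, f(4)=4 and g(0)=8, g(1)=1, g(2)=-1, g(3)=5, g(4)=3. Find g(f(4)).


3


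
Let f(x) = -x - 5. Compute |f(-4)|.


f(-4) = -1
|-1| = 1

1


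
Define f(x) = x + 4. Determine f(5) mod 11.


f(5) = 9
9 mod 11 = 9

9


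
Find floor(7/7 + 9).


7/7 = 1
1 + 9 = 10
floor(10) = 10

10


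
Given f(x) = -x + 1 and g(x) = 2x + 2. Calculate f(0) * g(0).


2


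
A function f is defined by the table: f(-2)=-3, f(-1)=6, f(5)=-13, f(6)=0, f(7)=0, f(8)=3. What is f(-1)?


Reading from the table at x = -1

6


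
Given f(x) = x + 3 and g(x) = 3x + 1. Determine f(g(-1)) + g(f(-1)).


f(g(-1)) = 1
g(f(-1)) = 7
Sum = 8

8


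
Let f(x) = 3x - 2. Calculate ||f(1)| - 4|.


f(1) = 1
|1| = 1
|1 - 4| = 3

3


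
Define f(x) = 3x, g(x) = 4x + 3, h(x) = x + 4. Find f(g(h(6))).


129


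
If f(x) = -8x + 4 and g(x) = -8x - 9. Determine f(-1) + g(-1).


f(-1) = 12
g(-1) = -1
Sum = 11

11


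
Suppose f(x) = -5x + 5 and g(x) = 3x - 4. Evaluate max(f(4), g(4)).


f(4) = -15
g(4) = 8
max = 8

8


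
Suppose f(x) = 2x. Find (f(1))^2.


f(1) = 2
(2)^2 = 4

4


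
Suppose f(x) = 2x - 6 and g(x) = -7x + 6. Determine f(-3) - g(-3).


f(-3) = -12
g(-3) = 27
Difference = -39

-39


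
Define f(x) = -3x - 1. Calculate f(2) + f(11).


f(2) = -7
f(11) = -34
Sum = -41

-41


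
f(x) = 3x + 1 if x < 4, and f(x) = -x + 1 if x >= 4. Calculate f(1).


4


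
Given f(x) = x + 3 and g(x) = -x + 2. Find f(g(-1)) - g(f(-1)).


f(g(-1)) = 6
g(f(-1)) = 0
Difference = 6

6


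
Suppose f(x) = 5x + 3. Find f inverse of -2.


-1


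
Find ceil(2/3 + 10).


2/3 = 0.6667
0.6667 + 10 = 10.6667
ceil(10.6667) = 11

11


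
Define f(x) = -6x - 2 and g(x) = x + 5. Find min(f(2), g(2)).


f(2) = -14
g(2) = 7
min = -14

-14


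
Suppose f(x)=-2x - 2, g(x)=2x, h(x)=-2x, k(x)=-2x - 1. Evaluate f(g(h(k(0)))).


-10


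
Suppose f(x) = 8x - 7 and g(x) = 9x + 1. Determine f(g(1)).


g(1) = 10
f(10) = 73

73


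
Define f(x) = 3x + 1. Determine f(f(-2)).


f(-2) = -5
f(-5) = -14

-14


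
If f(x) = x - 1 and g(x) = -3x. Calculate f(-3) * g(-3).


f(-3) = -4
g(-3) = 9
Product = -36

-36


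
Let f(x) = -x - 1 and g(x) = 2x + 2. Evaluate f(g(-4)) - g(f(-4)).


f(g(-4)) = 5
g(f(-4)) = 8
Difference = -3

-3


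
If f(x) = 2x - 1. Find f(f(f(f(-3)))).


-63


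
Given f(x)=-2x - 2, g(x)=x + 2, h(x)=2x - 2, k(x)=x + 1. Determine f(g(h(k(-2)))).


k(-2) = -1
h(-1) = -4
g(-4) = -2
f(-2) = 2

2


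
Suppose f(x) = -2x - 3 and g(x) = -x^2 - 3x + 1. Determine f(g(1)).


g(1) = -3
f(-3) = 3

3


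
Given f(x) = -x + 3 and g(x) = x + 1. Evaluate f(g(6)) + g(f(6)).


-6


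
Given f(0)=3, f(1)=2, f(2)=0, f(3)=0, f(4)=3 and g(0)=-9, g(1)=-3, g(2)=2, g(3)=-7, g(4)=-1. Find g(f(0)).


f(0) = 3
g(3) = -7

-7


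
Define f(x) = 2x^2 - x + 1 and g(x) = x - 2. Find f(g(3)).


g(3) = 1
f(1) = 2*(1)^2 - 1*(1) + 1 = 2

2


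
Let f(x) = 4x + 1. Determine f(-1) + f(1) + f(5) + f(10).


f(-1) = -3
f(1) = 5
f(5) = 21
f(10) = 41
Sum = 64

64


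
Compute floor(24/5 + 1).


5


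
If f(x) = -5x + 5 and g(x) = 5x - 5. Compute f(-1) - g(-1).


f(-1) = 10
g(-1) = -10
Difference = 20

20


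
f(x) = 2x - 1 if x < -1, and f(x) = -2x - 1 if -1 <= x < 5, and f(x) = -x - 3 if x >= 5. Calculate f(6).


6 satisfies x >= 5
f(6) = -9

-9


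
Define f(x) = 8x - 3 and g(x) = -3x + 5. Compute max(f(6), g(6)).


f(6) = 45
g(6) = -13
max = 45

45


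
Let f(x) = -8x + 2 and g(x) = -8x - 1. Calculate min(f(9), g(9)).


f(9) = -70
g(9) = -73
min = -73

-73


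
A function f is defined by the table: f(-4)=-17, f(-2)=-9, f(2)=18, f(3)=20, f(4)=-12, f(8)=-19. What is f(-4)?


Reading from the table at x = -4

-17


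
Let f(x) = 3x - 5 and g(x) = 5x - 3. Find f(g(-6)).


g(-6) = -33
f(-33) = -104

-104


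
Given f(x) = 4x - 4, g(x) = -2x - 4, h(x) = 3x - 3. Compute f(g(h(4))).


-92


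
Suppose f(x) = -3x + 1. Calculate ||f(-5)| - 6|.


10


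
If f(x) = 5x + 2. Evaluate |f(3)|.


f(3) = 17
|17| = 17

17


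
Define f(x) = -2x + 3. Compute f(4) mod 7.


f(4) = -5
-5 mod 7 = 2

2


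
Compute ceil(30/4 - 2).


6


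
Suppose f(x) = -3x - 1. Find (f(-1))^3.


8


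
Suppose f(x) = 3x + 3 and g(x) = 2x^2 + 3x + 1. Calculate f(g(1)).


g(1) = 6
f(6) = 21

21


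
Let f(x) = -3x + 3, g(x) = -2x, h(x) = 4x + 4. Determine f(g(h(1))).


51


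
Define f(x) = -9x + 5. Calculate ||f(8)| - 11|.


f(8) = -67
|-67| = 67
|67 - 11| = 56

56


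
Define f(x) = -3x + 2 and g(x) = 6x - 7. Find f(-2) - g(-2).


f(-2) = 8
g(-2) = -19
Difference = 27

27


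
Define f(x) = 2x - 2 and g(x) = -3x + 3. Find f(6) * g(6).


f(6) = 10
g(6) = -15
Product = -150

-150


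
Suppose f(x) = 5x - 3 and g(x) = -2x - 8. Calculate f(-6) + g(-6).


f(-6) = -33
g(-6) = 4
Sum = -29

-29


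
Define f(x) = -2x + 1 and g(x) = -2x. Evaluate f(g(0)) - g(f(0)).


f(g(0)) = 1
g(f(0)) = -2
Difference = 3

3


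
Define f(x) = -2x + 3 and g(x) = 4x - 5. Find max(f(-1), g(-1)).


5


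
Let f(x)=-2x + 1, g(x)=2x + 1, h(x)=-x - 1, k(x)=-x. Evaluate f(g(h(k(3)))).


-9


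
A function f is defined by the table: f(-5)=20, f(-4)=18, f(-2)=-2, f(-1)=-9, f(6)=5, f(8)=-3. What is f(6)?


Reading from the table at x = 6

5


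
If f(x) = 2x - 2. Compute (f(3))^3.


f(3) = 4
(4)^3 = 64

64


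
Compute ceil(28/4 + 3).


28/4 = 7
7 + 3 = 10
ceil(10) = 10

10


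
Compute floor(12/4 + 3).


6


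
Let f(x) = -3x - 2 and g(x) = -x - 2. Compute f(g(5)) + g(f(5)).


f(g(5)) = 19
g(f(5)) = 15
Sum = 34

34


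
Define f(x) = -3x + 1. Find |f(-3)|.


f(-3) = 10
|10| = 10

10


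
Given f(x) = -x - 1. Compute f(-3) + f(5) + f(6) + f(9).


-21


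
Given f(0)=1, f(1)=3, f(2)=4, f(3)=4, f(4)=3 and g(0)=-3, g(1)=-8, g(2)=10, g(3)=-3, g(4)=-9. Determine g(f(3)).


f(3) = 4
g(4) = -9

-9


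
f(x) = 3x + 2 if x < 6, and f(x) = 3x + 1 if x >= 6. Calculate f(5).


5 satisfies x < 6
f(5) = 17

17


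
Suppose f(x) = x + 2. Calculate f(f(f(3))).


f(3) = 5
f(5) = 7
f(7) = 9

9


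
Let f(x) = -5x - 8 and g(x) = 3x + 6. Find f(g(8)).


g(8) = 30
f(30) = -158

-158


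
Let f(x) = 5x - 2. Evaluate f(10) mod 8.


f(10) = 48
48 mod 8 = 0

0


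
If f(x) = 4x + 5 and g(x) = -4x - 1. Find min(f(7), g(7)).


f(7) = 33
g(7) = -29
min = -29

-29


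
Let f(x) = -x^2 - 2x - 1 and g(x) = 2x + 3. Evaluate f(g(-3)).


g(-3) = -3
f(-3) = (-1)*(-3)^2 - 2*(-3) - 1 = -4

-4


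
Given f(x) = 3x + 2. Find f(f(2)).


f(2) = 8
f(8) = 26

26


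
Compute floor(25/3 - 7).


25/3 = 8.3333
8.3333 - 7 = 1.3333
floor(1.3333) = 1

1


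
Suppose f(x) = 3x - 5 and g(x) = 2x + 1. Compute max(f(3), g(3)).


f(3) = 4
g(3) = 7
max = 7

7


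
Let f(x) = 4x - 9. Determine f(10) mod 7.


3


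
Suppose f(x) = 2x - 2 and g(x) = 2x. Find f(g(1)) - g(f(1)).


2


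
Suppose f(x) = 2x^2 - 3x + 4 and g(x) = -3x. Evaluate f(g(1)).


31


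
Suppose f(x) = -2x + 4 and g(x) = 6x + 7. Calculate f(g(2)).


g(2) = 19
f(19) = -34

-34


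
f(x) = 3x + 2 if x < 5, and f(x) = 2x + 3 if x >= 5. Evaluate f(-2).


-2 satisfies x < 5
f(-2) = -4

-4


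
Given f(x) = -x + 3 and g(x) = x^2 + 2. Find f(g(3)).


g(3) = 11
f(11) = -8

-8


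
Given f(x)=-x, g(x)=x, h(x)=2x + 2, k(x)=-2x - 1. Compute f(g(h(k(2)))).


k(2) = -5
h(-5) = -8
g(-8) = -8
f(-8) = 8

8


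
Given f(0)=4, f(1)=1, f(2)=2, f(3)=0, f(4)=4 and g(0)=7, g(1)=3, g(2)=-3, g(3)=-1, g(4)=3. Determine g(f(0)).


f(0) = 4
g(4) = 3

3


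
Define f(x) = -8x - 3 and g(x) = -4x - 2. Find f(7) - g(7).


f(7) = -59
g(7) = -30
Difference = -29

-29


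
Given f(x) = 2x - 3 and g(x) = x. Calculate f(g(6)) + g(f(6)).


f(g(6)) = 9
g(f(6)) = 9
Sum = 18

18


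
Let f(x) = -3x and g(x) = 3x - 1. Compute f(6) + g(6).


f(6) = -18
g(6) = 17
Sum = -1

-1


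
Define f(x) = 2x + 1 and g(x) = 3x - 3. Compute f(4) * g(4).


f(4) = 9
g(4) = 9
Product = 81

81


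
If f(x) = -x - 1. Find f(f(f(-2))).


f(-2) = 1
f(1) = -2
f(-2) = 1

1


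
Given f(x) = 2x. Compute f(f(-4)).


f(-4) = -8
f(-8) = -16

-16


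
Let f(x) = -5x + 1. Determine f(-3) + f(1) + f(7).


f(-3) = 16
f(1) = -4
f(7) = -34
Sum = -22

-22


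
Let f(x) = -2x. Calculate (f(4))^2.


f(4) = -8
(-8)^2 = 64

64


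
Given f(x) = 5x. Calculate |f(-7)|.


f(-7) = -35
|-35| = 35

35


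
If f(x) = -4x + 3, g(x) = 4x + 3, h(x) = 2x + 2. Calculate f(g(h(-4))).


h(-4) = -6
g(-6) = -21
f(-21) = 87

87


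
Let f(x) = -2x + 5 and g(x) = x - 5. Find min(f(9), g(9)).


f(9) = -13
g(9) = 4
min = -13

-13


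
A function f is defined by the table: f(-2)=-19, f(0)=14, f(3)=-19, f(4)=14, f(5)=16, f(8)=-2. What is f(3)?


-19


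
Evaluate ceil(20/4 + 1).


6


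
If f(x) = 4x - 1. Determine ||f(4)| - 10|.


f(4) = 15
|15| = 15
|15 - 10| = 5

5


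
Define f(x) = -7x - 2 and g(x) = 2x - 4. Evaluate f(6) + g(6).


f(6) = -44
g(6) = 8
Sum = -36

-36


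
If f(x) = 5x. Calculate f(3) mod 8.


f(3) = 15
15 mod 8 = 7

7


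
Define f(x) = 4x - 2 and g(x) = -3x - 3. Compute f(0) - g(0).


f(0) = -2
g(0) = -3
Difference = 1

1


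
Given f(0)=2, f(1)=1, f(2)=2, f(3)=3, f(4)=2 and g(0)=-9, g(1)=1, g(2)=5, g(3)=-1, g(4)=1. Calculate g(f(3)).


f(3) = 3
g(3) = -1

-1


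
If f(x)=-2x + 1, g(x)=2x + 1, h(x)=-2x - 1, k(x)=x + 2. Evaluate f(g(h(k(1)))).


k(1) = 3
h(3) = -7
g(-7) = -13
f(-13) = 27

27


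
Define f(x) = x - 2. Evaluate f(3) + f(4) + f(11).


f(3) = 1
f(4) = 2
f(11) = 9
Sum = 12

12


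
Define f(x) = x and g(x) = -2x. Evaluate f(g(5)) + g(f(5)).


f(g(5)) = -10
g(f(5)) = -10
Sum = -20

-20


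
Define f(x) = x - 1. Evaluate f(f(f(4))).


f(4) = 3
f(3) = 2
f(2) = 1

1


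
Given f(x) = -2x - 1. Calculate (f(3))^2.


f(3) = -7
(-7)^2 = 49

49


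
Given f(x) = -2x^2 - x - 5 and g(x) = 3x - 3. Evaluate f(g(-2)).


g(-2) = -9
f(-9) = (-2)*(-9)^2 - 1*(-9) - 5 = -158

-158


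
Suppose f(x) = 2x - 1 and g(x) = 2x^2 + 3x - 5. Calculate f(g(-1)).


g(-1) = -6
f(-6) = -13

-13


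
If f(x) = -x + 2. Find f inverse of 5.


Solve -x + 2 = 5
x = (5 - 2) / (-1) = -3

-3


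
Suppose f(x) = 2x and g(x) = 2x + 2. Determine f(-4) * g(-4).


f(-4) = -8
g(-4) = -6
Product = 48

48


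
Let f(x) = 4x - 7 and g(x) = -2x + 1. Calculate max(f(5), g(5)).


f(5) = 13
g(5) = -9
max = 13

13


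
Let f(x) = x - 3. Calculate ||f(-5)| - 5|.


f(-5) = -8
|-8| = 8
|8 - 5| = 3

3


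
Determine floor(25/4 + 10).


25/4 = 6.25
6.25 + 10 = 16.25
floor(16.25) = 16

16


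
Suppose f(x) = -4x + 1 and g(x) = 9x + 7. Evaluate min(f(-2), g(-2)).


f(-2) = 9
g(-2) = -11
min = -11

-11


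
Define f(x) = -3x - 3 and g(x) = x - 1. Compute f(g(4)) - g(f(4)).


f(g(4)) = -12
g(f(4)) = -16
Difference = 4

4


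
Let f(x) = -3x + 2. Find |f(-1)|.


5


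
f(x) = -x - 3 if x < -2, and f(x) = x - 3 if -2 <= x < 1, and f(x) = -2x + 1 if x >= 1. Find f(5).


5 satisfies x >= 1
f(5) = -9

-9


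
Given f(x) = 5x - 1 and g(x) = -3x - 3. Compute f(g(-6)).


g(-6) = 15
f(15) = 74

74


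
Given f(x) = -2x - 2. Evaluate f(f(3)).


f(3) = -8
f(-8) = 14

14


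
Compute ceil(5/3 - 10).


5/3 = 1.6667
1.6667 - 10 = -8.3333
ceil(-8.3333) = -8

-8


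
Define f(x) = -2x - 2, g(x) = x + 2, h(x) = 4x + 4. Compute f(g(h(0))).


h(0) = 4
g(4) = 6
f(6) = -14

-14


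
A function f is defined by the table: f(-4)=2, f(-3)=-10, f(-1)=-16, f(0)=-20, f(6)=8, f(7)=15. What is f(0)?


Reading from the table at x = 0

-20


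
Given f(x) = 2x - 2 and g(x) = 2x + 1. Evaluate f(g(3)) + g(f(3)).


f(g(3)) = 12
g(f(3)) = 9
Sum = 21

21


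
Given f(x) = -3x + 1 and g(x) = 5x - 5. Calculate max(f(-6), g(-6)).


f(-6) = 19
g(-6) = -35
max = 19

19


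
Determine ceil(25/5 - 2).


3


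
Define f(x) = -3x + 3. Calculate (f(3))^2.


f(3) = -6
(-6)^2 = 36

36


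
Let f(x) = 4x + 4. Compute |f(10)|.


f(10) = 44
|44| = 44

44


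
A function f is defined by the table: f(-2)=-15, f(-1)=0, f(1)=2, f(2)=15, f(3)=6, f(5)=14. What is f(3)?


6


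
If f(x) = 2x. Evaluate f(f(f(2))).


f(2) = 4
f(4) = 8
f(8) = 16

16


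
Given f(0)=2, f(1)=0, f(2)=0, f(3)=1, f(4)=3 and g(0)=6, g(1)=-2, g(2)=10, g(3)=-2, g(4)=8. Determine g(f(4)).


f(4) = 3
g(3) = -2

-2


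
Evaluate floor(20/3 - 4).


20/3 = 6.6667
6.6667 - 4 = 2.6667
floor(2.6667) = 2

2


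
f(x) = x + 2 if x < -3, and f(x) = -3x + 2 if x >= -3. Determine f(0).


0 satisfies x >= -3
f(0) = 2

2


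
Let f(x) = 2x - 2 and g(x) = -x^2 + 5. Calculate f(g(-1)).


g(-1) = 4
f(4) = 6

6


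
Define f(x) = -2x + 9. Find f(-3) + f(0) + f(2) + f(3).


32


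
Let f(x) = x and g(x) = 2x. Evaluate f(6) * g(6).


f(6) = 6
g(6) = 12
Product = 72

72


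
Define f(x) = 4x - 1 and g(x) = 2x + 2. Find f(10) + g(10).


f(10) = 39
g(10) = 22
Sum = 61

61


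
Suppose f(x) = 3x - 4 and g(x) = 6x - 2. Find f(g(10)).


g(10) = 58
f(58) = 170

170


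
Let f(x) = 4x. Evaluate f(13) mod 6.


f(13) = 52
52 mod 6 = 4

4


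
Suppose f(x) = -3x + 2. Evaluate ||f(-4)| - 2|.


12


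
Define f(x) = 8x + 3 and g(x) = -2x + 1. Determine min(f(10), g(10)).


-19


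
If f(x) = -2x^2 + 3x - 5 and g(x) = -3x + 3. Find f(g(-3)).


g(-3) = 12
f(12) = (-2)*(12)^2 + 3*(12) - 5 = -257

-257


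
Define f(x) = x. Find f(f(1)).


f(1) = 1
f(1) = 1

1


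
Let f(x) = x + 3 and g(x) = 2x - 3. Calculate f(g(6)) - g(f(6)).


-3
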